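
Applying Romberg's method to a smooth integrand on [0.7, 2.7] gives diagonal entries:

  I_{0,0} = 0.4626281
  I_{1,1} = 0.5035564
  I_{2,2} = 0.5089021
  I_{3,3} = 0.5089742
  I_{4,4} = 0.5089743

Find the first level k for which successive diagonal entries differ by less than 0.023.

|I_{1,1} − I_{0,0}| = 0.0409283 ≥ 0.023
|I_{2,2} − I_{1,1}| = 0.0053457 < 0.023

k = 2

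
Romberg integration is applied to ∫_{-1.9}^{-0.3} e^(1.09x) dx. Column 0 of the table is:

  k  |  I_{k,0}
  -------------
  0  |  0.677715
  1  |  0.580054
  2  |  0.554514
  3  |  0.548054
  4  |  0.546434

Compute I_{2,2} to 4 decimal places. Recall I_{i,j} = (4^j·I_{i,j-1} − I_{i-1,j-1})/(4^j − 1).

I_{1,1} = 0.580054 + (0.580054 − 0.677715)/3 = 0.547500
I_{2,1} = (4·0.554514 − 0.580054) / 3 = 0.546001
I_{2,2} = 0.546001 + (0.546001 − 0.547500)/15 = 0.545901

0.5459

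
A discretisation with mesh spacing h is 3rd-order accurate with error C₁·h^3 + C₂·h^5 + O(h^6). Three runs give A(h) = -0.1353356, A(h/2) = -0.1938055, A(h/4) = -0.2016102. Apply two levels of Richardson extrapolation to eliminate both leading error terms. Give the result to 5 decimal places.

-0.20274

First eliminate the h^3 term (factor 2^3 = 8):
  B₁ = (8·(-0.1938055) − (-0.1353356))/7 = -0.2021583
  B₂ = (8·(-0.2016102) − (-0.1938055))/7 = -0.2027252
Then eliminate the h^5 term (factor 2^5 = 32):
  (32·(-0.2027252) − (-0.2021583))/31 = -0.2027435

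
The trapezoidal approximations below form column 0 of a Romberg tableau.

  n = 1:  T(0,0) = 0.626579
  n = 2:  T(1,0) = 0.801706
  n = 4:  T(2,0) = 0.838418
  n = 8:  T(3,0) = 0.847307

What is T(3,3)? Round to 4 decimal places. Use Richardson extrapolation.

0.8502

T(1,1) = 0.801706 + (0.801706 − 0.626579)/3 = 0.860082
T(2,1) = (4·0.838418 − 0.801706) / 3 = 0.850655
T(3,1) = (4·0.847307 − 0.838418) / 3 = 0.850270
T(2,2) = (16·0.850655 − 0.860082) / 15 = 0.850027
T(3,2) = 0.850270 + (0.850270 − 0.850655)/15 = 0.850244
T(3,3) = (64·0.850244 − 0.850027) / 63 = 0.850247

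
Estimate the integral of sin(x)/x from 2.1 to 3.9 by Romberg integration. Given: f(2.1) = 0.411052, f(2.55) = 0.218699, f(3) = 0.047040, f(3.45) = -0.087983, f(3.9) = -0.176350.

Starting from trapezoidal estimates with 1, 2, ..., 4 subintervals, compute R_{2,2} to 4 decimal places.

0.1278

R_{0,0} (trapezoid, 1 panel, h=1.8000): 0.211232
R_{1,0} (trapezoid, 2 panels, h=0.9000): 0.147952
R_{2,0} (trapezoid, 4 panels, h=0.4500): 0.132798
R_{1,1} = 0.147952 + (0.147952 − 0.211232)/3 = 0.126859
R_{2,1} = 0.132798 + (0.132798 − 0.147952)/3 = 0.127747
R_{2,2} = 0.127747 + (0.127747 − 0.126859)/15 = 0.127806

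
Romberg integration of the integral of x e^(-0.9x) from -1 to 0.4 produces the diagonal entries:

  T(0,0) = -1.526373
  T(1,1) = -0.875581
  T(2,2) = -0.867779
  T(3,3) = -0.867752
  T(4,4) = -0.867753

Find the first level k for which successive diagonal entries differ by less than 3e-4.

|T(1,1) − T(0,0)| = 0.650792 ≥ 3e-4
|T(2,2) − T(1,1)| = 0.007802 ≥ 3e-4
|T(3,3) − T(2,2)| = 0.000027 < 3e-4

k = 3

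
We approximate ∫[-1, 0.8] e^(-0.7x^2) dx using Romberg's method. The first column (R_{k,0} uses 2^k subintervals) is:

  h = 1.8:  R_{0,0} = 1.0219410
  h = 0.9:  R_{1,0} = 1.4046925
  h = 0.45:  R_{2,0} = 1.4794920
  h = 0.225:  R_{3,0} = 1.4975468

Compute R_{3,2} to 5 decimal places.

R_{2,1} = 1.4794920 + (1.4794920 − 1.4046925)/3 = 1.5044252
R_{3,1} = (4·1.4975468 − 1.4794920) / 3 = 1.5035651
R_{3,2} = 1.5035651 + (1.5035651 − 1.5044252)/15 = 1.5035078

1.50351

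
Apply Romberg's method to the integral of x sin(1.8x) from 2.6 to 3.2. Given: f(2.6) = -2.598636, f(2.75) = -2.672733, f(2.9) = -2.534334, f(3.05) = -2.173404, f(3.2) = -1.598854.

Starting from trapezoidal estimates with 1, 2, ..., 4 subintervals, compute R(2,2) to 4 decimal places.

-1.4325

R(0,0) (trapezoid, 1 panel, h=0.6000): -1.259247
R(1,0) (trapezoid, 2 panels, h=0.3000): -1.389924
R(2,0) (trapezoid, 4 panels, h=0.1500): -1.421882
R(1,1) = -1.389924 + (-1.389924 − (-1.259247))/3 = -1.433483
R(2,1) = -1.421882 + (-1.421882 − (-1.389924))/3 = -1.432535
R(2,2) = -1.432535 + (-1.432535 − (-1.433483))/15 = -1.432472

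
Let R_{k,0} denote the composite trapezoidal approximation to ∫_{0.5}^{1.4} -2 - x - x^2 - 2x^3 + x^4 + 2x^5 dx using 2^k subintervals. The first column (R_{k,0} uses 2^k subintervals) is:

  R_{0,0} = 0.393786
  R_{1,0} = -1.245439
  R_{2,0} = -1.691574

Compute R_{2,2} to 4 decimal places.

-1.8435

Richardson extrapolation on the trapezoidal column (denominator 4−1=3):
R_{1,1} = (4·(-1.245439) − 0.393786) / 3 = -1.791847
R_{2,1} = (4·(-1.691574) − (-1.245439)) / 3 = -1.840286
R_{2,2} = -1.840286 + (-1.840286 − (-1.791847))/15 = -1.843515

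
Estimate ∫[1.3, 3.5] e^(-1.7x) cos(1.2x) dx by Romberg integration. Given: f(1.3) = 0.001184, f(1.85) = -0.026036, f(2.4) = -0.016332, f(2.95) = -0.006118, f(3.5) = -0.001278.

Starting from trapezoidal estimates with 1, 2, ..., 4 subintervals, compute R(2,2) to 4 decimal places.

-0.0300

R(0,0) (trapezoid, 1 panel, h=2.2000): -0.000103
R(1,0) (trapezoid, 2 panels, h=1.1000): -0.018017
R(2,0) (trapezoid, 4 panels, h=0.5500): -0.026693
R(1,1) = -0.018017 + (-0.018017 − (-0.000103))/3 = -0.023988
R(2,1) = -0.026693 + (-0.026693 − (-0.018017))/3 = -0.029585
R(2,2) = -0.029585 + (-0.029585 − (-0.023988))/15 = -0.029958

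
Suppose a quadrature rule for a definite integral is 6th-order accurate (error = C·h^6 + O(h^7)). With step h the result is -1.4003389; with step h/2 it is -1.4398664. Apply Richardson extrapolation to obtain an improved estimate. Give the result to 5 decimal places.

Extrapolated value = (64·A(h/2) − A(h)) / (64 − 1)
= (64·(-1.4398664) − (-1.4003389)) / 63
= -90.7511107 / 63 = -1.4404938

-1.44049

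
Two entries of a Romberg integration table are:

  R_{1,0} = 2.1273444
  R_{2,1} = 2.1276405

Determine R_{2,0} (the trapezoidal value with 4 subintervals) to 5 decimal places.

2.12757

From R_{2,1} = (4·R_{2,0} − R_{1,0})/3, solve for R_{2,0}:
4·R_{2,0} = 3·2.1276405 + 2.1273444 = 8.5102659
R_{2,0} = 2.1275665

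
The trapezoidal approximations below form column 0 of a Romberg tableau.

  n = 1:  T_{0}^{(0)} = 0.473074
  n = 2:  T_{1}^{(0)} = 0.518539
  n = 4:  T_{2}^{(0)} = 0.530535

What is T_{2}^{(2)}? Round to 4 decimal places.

0.5346

Richardson extrapolation on the trapezoidal column (denominator 4−1=3):
T_{1}^{(1)} = 0.518539 + (0.518539 − 0.473074)/3 = 0.533694
T_{2}^{(1)} = 0.530535 + (0.530535 − 0.518539)/3 = 0.534534
T_{2}^{(2)} = 0.534534 + (0.534534 − 0.533694)/15 = 0.534590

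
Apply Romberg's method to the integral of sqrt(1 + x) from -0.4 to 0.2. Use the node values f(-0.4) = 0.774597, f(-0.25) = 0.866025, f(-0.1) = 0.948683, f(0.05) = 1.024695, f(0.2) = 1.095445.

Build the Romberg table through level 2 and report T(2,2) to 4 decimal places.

T(0,0) (trapezoid, 1 panel, h=0.6000): 0.561013
T(1,0) (trapezoid, 2 panels, h=0.3000): 0.565111
T(2,0) (trapezoid, 4 panels, h=0.1500): 0.566164
T(1,1) = 0.565111 + (0.565111 − 0.561013)/3 = 0.566477
T(2,1) = 0.566164 + (0.566164 − 0.565111)/3 = 0.566515
T(2,2) = 0.566515 + (0.566515 − 0.566477)/15 = 0.566518

0.5665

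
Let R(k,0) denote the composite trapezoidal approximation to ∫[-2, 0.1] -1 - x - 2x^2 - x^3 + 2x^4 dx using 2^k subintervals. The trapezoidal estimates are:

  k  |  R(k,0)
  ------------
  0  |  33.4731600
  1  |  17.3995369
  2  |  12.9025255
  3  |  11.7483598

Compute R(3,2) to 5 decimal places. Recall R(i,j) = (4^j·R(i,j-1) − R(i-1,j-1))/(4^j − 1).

R(2,1) = 12.9025255 + (12.9025255 − 17.3995369)/3 = 11.4035217
R(3,1) = 11.7483598 + (11.7483598 − 12.9025255)/3 = 11.3636379
R(3,2) = (16·11.3636379 − 11.4035217) / 15 = 11.3609790
(Column j=1 coincides with Simpson's rule on the same nodes.)

11.36098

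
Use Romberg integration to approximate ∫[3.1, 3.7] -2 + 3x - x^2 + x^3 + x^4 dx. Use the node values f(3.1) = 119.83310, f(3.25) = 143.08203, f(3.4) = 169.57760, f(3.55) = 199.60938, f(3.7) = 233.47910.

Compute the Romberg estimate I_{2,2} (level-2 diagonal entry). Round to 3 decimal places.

103.162

I_{0,0} (trapezoid, 1 panel, h=0.6000): 105.99366
I_{1,0} (trapezoid, 2 panels, h=0.3000): 103.87011
I_{2,0} (trapezoid, 4 panels, h=0.1500): 103.33877
I_{1,1} = 103.87011 + (103.87011 − 105.99366)/3 = 103.16226
I_{2,1} = 103.33877 + (103.33877 − 103.87011)/3 = 103.16166
I_{2,2} = 103.16166 + (103.16166 − 103.16226)/15 = 103.16162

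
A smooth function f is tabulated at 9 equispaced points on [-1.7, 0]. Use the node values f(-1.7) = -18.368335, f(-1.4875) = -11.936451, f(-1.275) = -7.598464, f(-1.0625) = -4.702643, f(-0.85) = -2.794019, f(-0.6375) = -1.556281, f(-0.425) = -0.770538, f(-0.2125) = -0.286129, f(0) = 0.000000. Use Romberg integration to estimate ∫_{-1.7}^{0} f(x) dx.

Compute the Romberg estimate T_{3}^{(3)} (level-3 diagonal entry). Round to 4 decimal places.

T_{0}^{(0)} (trapezoid, 1 panel, h=1.7000): -15.613085
T_{1}^{(0)} (trapezoid, 2 panels, h=0.8500): -10.181459
T_{2}^{(0)} (trapezoid, 4 panels, h=0.4250): -8.647555
T_{3}^{(0)} (trapezoid, 8 panels, h=0.2125): -8.251097
T_{1}^{(1)} = -10.181459 + (-10.181459 − (-15.613085))/3 = -8.370917
T_{2}^{(1)} = -8.647555 + (-8.647555 − (-10.181459))/3 = -8.136254
T_{3}^{(1)} = -8.251097 + (-8.251097 − (-8.647555))/3 = -8.118944
T_{2}^{(2)} = -8.136254 + (-8.136254 − (-8.370917))/15 = -8.120610
T_{3}^{(2)} = -8.118944 + (-8.118944 − (-8.136254))/15 = -8.117790
T_{3}^{(3)} = -8.117790 + (-8.117790 − (-8.120610))/63 = -8.117745

-8.1177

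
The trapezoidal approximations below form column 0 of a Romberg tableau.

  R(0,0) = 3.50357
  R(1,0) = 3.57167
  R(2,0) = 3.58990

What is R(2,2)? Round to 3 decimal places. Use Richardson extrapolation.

3.596

Richardson extrapolation on the trapezoidal column (denominator 4−1=3):
R(1,1) = 3.57167 + (3.57167 − 3.50357)/3 = 3.59437
R(2,1) = (4·3.58990 − 3.57167) / 3 = 3.59598
R(2,2) = (16·3.59598 − 3.59437) / 15 = 3.59609
(Column j=1 coincides with Simpson's rule on the same nodes.)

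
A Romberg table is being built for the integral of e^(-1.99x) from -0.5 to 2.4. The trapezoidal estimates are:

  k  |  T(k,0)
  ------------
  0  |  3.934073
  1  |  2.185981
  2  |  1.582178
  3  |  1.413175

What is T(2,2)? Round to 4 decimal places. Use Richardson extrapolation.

Richardson extrapolation on the trapezoidal column (denominator 4−1=3):
T(1,1) = 2.185981 + (2.185981 − 3.934073)/3 = 1.603284
T(2,1) = 1.582178 + (1.582178 − 2.185981)/3 = 1.380910
T(2,2) = 1.380910 + (1.380910 − 1.603284)/15 = 1.366085
(Column j=1 coincides with Simpson's rule on the same nodes.)

1.3661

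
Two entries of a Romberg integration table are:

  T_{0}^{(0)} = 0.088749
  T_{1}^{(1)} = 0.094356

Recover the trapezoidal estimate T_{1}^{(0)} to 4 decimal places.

From T_{1}^{(1)} = (4·T_{1}^{(0)} − T_{0}^{(0)})/3, solve for T_{1}^{(0)}:
4·T_{1}^{(0)} = 3·0.094356 + 0.088749 = 0.371817
T_{1}^{(0)} = 0.092954

0.0930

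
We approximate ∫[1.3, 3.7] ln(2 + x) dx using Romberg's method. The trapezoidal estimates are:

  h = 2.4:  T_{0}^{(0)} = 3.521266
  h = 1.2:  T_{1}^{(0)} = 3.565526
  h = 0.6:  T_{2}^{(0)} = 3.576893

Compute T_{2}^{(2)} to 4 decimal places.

T_{1}^{(1)} = (4·3.565526 − 3.521266) / 3 = 3.580279
T_{2}^{(1)} = (4·3.576893 − 3.565526) / 3 = 3.580682
T_{2}^{(2)} = (16·3.580682 − 3.580279) / 15 = 3.580709

3.5807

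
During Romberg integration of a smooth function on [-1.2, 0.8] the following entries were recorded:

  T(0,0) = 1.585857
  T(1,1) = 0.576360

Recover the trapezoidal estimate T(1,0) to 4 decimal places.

0.8287

From T(1,1) = (4·T(1,0) − T(0,0))/3, solve for T(1,0):
4·T(1,0) = 3·0.576360 + 1.585857 = 3.314937
T(1,0) = 0.828734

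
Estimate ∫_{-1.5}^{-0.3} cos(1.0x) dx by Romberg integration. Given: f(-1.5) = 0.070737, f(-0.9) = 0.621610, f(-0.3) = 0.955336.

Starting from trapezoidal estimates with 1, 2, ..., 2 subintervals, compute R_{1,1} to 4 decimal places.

0.7025

R_{0,0} (trapezoid, 1 panel, h=1.2000): 0.615644
R_{1,0} (trapezoid, 2 panels, h=0.6000): 0.680788
R_{1,1} = 0.680788 + (0.680788 − 0.615644)/3 = 0.702503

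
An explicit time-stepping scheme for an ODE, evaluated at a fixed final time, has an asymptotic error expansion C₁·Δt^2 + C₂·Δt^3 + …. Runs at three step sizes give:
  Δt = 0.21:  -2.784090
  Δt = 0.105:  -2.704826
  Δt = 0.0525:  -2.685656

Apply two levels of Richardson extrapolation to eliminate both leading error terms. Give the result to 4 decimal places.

First eliminate the Δt^2 term (factor 2^2 = 4):
  B₁ = (4·(-2.704826) − (-2.784090))/3 = -2.678405
  B₂ = (4·(-2.685656) − (-2.704826))/3 = -2.679266
Then eliminate the Δt^3 term (factor 2^3 = 8):
  (8·(-2.679266) − (-2.678405))/7 = -2.679389

-2.6794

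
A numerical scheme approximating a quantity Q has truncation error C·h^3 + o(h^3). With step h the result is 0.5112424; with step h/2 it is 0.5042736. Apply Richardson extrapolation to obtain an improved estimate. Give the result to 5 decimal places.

The leading error scales as h^3; refining by a factor of 2 reduces it by 2^3 = 8.
Extrapolated value = (8·A(h/2) − A(h)) / (8 − 1)
= (8·0.5042736 − 0.5112424) / 7
= 3.5229464 / 7 = 0.5032781

0.50328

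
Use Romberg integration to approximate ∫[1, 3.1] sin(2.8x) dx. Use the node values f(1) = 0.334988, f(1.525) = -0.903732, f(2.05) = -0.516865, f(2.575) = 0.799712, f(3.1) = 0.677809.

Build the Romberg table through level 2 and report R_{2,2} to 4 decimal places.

-0.0570

R_{0,0} (trapezoid, 1 panel, h=2.1000): 1.063437
R_{1,0} (trapezoid, 2 panels, h=1.0500): -0.010990
R_{2,0} (trapezoid, 4 panels, h=0.5250): -0.060105
R_{1,1} = -0.010990 + (-0.010990 − 1.063437)/3 = -0.369132
R_{2,1} = -0.060105 + (-0.060105 − (-0.010990))/3 = -0.076477
R_{2,2} = -0.076477 + (-0.076477 − (-0.369132))/15 = -0.056967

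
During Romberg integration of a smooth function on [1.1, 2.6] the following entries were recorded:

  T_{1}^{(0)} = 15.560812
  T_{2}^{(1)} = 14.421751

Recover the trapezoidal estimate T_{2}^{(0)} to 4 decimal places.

From T_{2}^{(1)} = (4·T_{2}^{(0)} − T_{1}^{(0)})/3, solve for T_{2}^{(0)}:
4·T_{2}^{(0)} = 3·14.421751 + 15.560812 = 58.826065
T_{2}^{(0)} = 14.706516

14.7065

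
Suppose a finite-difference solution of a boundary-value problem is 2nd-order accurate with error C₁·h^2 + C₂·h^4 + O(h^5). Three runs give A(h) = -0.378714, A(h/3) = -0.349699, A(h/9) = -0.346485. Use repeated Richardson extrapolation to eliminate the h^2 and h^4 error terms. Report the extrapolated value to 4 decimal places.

First eliminate the h^2 term (factor 3^2 = 9):
  B₁ = (9·(-0.349699) − (-0.378714))/8 = -0.346072
  B₂ = (9·(-0.346485) − (-0.349699))/8 = -0.346083
Then eliminate the h^4 term (factor 3^4 = 81):
  (81·(-0.346083) − (-0.346072))/80 = -0.346083

-0.3461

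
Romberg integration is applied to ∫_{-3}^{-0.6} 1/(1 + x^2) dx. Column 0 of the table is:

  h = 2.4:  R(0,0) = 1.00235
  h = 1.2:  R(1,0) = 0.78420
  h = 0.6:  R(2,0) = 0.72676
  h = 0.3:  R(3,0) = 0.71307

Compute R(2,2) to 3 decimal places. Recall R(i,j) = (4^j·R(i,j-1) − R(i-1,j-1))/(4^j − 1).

R(1,1) = (4·0.78420 − 1.00235) / 3 = 0.71148
R(2,1) = (4·0.72676 − 0.78420) / 3 = 0.70761
R(2,2) = (16·0.70761 − 0.71148) / 15 = 0.70735

0.707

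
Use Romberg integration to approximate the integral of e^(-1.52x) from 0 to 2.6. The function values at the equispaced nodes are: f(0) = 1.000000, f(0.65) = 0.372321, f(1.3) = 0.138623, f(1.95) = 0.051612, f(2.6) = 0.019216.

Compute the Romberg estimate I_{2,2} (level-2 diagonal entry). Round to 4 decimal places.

I_{0,0} (trapezoid, 1 panel, h=2.6000): 1.324981
I_{1,0} (trapezoid, 2 panels, h=1.3000): 0.842700
I_{2,0} (trapezoid, 4 panels, h=0.6500): 0.696907
I_{1,1} = 0.842700 + (0.842700 − 1.324981)/3 = 0.681940
I_{2,1} = 0.696907 + (0.696907 − 0.842700)/3 = 0.648309
I_{2,2} = 0.648309 + (0.648309 − 0.681940)/15 = 0.646067

0.6461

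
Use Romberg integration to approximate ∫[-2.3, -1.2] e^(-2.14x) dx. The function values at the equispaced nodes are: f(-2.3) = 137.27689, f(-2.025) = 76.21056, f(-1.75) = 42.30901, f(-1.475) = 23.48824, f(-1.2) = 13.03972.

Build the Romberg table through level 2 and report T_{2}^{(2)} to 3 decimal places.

T_{0}^{(0)} (trapezoid, 1 panel, h=1.1000): 82.67414
T_{1}^{(0)} (trapezoid, 2 panels, h=0.5500): 64.60702
T_{2}^{(0)} (trapezoid, 4 panels, h=0.2750): 59.72068
T_{1}^{(1)} = 64.60702 + (64.60702 − 82.67414)/3 = 58.58465
T_{2}^{(1)} = 59.72068 + (59.72068 − 64.60702)/3 = 58.09190
T_{2}^{(2)} = 58.09190 + (58.09190 − 58.58465)/15 = 58.05905

58.059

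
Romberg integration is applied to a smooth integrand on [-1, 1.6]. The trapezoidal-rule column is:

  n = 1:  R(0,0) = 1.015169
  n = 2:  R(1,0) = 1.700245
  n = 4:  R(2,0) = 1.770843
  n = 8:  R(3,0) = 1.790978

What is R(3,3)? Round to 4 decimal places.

Richardson extrapolation on the trapezoidal column (denominator 4−1=3):
R(1,1) = (4·1.700245 − 1.015169) / 3 = 1.928604
R(2,1) = 1.770843 + (1.770843 − 1.700245)/3 = 1.794376
R(3,1) = (4·1.790978 − 1.770843) / 3 = 1.797690
R(2,2) = 1.794376 + (1.794376 − 1.928604)/15 = 1.785427
R(3,2) = 1.797690 + (1.797690 − 1.794376)/15 = 1.797911
R(3,3) = 1.797911 + (1.797911 − 1.785427)/63 = 1.798109
(Column j=1 coincides with Simpson's rule on the same nodes.)

1.7981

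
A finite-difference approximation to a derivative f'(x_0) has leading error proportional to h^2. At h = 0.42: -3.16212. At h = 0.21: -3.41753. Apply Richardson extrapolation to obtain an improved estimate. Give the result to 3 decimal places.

-3.503

The leading error scales as h^2; refining by a factor of 2 reduces it by 2^2 = 4.
Extrapolated value = (4·A(h/2) − A(h)) / (4 − 1)
= (4·(-3.41753) − (-3.16212)) / 3
= -10.50800 / 3 = -3.50267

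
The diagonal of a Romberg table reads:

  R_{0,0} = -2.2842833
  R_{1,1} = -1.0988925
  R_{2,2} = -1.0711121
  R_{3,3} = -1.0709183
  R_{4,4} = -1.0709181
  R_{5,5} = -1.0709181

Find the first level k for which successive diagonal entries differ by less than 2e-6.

k = 4

|R_{1,1} − R_{0,0}| = 1.1853908 ≥ 2e-6
|R_{2,2} − R_{1,1}| = 0.0277804 ≥ 2e-6
|R_{3,3} − R_{2,2}| = 0.0001938 ≥ 2e-6
|R_{4,4} − R_{3,3}| = 0.0000002 < 2e-6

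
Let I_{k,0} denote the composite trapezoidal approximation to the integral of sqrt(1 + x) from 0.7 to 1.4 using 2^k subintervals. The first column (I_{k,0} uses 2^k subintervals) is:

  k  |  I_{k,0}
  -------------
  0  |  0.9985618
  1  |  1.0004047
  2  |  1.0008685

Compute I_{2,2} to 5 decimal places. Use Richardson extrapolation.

I_{1,1} = 1.0004047 + (1.0004047 − 0.9985618)/3 = 1.0010190
I_{2,1} = (4·1.0008685 − 1.0004047) / 3 = 1.0010231
I_{2,2} = (16·1.0010231 − 1.0010190) / 15 = 1.0010234
(Column j=1 coincides with Simpson's rule on the same nodes.)

1.00102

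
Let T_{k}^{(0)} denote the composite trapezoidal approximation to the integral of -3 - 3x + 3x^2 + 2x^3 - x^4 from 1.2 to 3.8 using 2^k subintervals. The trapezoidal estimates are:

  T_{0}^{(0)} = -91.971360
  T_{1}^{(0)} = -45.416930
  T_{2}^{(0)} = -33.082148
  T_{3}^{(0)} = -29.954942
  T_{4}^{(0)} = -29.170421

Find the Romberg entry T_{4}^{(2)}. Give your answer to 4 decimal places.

-28.9087

Richardson extrapolation on the trapezoidal column (denominator 4−1=3):
T_{3}^{(1)} = -29.954942 + (-29.954942 − (-33.082148))/3 = -28.912540
T_{4}^{(1)} = (4·(-29.170421) − (-29.954942)) / 3 = -28.908914
T_{4}^{(2)} = (16·(-28.908914) − (-28.912540)) / 15 = -28.908672
(Column j=1 coincides with Simpson's rule on the same nodes.)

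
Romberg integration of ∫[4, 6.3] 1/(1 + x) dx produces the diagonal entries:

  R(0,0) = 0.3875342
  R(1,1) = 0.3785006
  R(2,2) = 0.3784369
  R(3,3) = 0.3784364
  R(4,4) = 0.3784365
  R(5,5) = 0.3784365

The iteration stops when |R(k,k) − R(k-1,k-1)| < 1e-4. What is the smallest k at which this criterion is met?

k = 2

|R(1,1) − R(0,0)| = 0.0090336 ≥ 1e-4
|R(2,2) − R(1,1)| = 0.0000637 < 1e-4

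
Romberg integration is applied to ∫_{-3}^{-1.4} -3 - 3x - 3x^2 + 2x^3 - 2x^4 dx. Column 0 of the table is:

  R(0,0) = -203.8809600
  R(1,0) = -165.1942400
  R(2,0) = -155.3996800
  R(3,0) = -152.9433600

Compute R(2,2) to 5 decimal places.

-152.12390

R(1,1) = (4·(-165.1942400) − (-203.8809600)) / 3 = -152.2986667
R(2,1) = (4·(-155.3996800) − (-165.1942400)) / 3 = -152.1348267
R(2,2) = -152.1348267 + (-152.1348267 − (-152.2986667))/15 = -152.1239040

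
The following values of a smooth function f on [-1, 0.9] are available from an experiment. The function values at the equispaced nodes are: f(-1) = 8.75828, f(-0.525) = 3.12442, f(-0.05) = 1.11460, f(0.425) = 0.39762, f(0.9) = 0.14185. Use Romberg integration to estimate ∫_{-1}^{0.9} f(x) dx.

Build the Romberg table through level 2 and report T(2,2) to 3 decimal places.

T(0,0) (trapezoid, 1 panel, h=1.9000): 8.45512
T(1,0) (trapezoid, 2 panels, h=0.9500): 5.28643
T(2,0) (trapezoid, 4 panels, h=0.4750): 4.31618
T(1,1) = 5.28643 + (5.28643 − 8.45512)/3 = 4.23020
T(2,1) = 4.31618 + (4.31618 − 5.28643)/3 = 3.99276
T(2,2) = 3.99276 + (3.99276 − 4.23020)/15 = 3.97693

3.977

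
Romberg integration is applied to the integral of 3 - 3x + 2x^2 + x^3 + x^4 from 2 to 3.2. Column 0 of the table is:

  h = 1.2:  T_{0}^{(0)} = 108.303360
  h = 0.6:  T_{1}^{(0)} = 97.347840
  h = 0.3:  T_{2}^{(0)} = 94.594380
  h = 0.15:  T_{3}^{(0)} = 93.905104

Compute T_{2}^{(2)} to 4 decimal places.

93.6753

Richardson extrapolation on the trapezoidal column (denominator 4−1=3):
T_{1}^{(1)} = (4·97.347840 − 108.303360) / 3 = 93.696000
T_{2}^{(1)} = 94.594380 + (94.594380 − 97.347840)/3 = 93.676560
T_{2}^{(2)} = 93.676560 + (93.676560 − 93.696000)/15 = 93.675264
(Column j=1 coincides with Simpson's rule on the same nodes.)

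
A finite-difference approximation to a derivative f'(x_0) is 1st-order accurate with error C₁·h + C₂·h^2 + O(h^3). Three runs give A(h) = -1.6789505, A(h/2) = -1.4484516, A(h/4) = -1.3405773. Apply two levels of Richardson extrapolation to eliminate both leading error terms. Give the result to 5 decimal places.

First eliminate the h term (factor 2^1 = 2):
  B₁ = (2·(-1.4484516) − (-1.6789505))/1 = -1.2179527
  B₂ = (2·(-1.3405773) − (-1.4484516))/1 = -1.2327030
Then eliminate the h^2 term (factor 2^2 = 4):
  (4·(-1.2327030) − (-1.2179527))/3 = -1.2376198

-1.23762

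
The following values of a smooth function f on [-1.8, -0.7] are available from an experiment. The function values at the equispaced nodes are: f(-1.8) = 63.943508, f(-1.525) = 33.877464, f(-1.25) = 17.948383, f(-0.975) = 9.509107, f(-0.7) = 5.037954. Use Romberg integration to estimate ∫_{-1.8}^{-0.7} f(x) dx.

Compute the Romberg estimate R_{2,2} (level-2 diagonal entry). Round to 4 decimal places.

R_{0,0} (trapezoid, 1 panel, h=1.1000): 37.939804
R_{1,0} (trapezoid, 2 panels, h=0.5500): 28.841513
R_{2,0} (trapezoid, 4 panels, h=0.2750): 26.352063
R_{1,1} = 28.841513 + (28.841513 − 37.939804)/3 = 25.808749
R_{2,1} = 26.352063 + (26.352063 − 28.841513)/3 = 25.522246
R_{2,2} = 25.522246 + (25.522246 − 25.808749)/15 = 25.503146

25.5031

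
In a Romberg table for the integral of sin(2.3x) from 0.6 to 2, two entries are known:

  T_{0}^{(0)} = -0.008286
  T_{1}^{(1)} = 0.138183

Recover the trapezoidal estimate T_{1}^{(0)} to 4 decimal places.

0.1016

From T_{1}^{(1)} = (4·T_{1}^{(0)} − T_{0}^{(0)})/3, solve for T_{1}^{(0)}:
4·T_{1}^{(0)} = 3·0.138183 + (-0.008286) = 0.406263
T_{1}^{(0)} = 0.101566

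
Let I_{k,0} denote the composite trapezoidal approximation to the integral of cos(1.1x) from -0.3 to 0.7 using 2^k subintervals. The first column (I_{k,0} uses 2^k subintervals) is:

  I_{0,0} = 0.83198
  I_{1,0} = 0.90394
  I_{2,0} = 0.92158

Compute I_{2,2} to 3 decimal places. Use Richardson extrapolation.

I_{1,1} = 0.90394 + (0.90394 − 0.83198)/3 = 0.92793
I_{2,1} = (4·0.92158 − 0.90394) / 3 = 0.92746
I_{2,2} = (16·0.92746 − 0.92793) / 15 = 0.92743

0.927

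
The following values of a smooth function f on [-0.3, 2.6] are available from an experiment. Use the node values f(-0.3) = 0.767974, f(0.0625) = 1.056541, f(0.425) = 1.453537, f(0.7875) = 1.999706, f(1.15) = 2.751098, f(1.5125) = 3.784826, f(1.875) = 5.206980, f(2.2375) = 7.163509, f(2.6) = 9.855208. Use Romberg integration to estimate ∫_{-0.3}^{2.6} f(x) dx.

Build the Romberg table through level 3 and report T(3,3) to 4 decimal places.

10.3264

T(0,0) (trapezoid, 1 panel, h=2.9000): 15.403614
T(1,0) (trapezoid, 2 panels, h=1.4500): 11.690899
T(2,0) (trapezoid, 4 panels, h=0.7250): 10.674324
T(3,0) (trapezoid, 8 panels, h=0.3625): 10.413823
T(1,1) = 11.690899 + (11.690899 − 15.403614)/3 = 10.453327
T(2,1) = 10.674324 + (10.674324 − 11.690899)/3 = 10.335466
T(3,1) = 10.413823 + (10.413823 − 10.674324)/3 = 10.326989
T(2,2) = 10.335466 + (10.335466 − 10.453327)/15 = 10.327609
T(3,2) = 10.326989 + (10.326989 − 10.335466)/15 = 10.326424
T(3,3) = 10.326424 + (10.326424 − 10.327609)/63 = 10.326405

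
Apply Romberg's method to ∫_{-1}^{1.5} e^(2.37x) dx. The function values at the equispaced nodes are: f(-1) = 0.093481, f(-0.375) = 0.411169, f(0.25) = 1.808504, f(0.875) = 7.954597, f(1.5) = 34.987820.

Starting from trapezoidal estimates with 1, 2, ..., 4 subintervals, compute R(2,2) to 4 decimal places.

R(0,0) (trapezoid, 1 panel, h=2.5000): 43.851626
R(1,0) (trapezoid, 2 panels, h=1.2500): 24.186443
R(2,0) (trapezoid, 4 panels, h=0.6250): 17.321825
R(1,1) = 24.186443 + (24.186443 − 43.851626)/3 = 17.631382
R(2,1) = 17.321825 + (17.321825 − 24.186443)/3 = 15.033619
R(2,2) = 15.033619 + (15.033619 − 17.631382)/15 = 14.860435

14.8604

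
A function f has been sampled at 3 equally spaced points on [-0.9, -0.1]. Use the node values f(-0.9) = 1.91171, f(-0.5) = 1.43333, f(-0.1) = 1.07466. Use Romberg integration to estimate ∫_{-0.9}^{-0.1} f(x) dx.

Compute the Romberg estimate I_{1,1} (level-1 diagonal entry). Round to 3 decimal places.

1.163

I_{0,0} (trapezoid, 1 panel, h=0.8000): 1.19455
I_{1,0} (trapezoid, 2 panels, h=0.4000): 1.17061
I_{1,1} = 1.17061 + (1.17061 − 1.19455)/3 = 1.16263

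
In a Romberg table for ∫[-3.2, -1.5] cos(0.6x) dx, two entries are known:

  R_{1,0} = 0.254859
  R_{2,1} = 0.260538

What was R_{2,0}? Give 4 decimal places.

0.2591

From R_{2,1} = (4·R_{2,0} − R_{1,0})/3, solve for R_{2,0}:
4·R_{2,0} = 3·0.260538 + 0.254859 = 1.036473
R_{2,0} = 0.259118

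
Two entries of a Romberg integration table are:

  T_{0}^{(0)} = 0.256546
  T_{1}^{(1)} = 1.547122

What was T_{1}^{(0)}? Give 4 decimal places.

1.2245

From T_{1}^{(1)} = (4·T_{1}^{(0)} − T_{0}^{(0)})/3, solve for T_{1}^{(0)}:
4·T_{1}^{(0)} = 3·1.547122 + 0.256546 = 4.897912
T_{1}^{(0)} = 1.224478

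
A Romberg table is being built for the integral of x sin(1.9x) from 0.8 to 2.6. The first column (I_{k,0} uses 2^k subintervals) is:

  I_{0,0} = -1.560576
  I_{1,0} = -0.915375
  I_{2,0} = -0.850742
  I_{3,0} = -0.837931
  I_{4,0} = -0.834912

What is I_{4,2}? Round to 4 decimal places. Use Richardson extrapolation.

I_{3,1} = -0.837931 + (-0.837931 − (-0.850742))/3 = -0.833661
I_{4,1} = -0.834912 + (-0.834912 − (-0.837931))/3 = -0.833906
I_{4,2} = (16·(-0.833906) − (-0.833661)) / 15 = -0.833922
(Column j=1 coincides with Simpson's rule on the same nodes.)

-0.8339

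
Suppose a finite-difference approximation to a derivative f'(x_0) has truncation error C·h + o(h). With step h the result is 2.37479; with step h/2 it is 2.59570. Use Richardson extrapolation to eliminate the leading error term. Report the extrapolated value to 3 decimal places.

2.817

The leading error scales as h; refining by a factor of 2 reduces it by 2^1 = 2.
Extrapolated value = (2·A(h/2) − A(h)) / (2 − 1)
= (2·2.59570 − 2.37479) / 1
= 2.81661 / 1 = 2.81661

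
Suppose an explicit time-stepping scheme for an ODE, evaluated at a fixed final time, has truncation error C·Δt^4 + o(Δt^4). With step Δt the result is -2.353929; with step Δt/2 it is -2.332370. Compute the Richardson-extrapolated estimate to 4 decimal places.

Extrapolated value = (16·A(Δt/2) − A(Δt)) / (16 − 1)
= (16·(-2.332370) − (-2.353929)) / 15
= -34.963991 / 15 = -2.330933

-2.3309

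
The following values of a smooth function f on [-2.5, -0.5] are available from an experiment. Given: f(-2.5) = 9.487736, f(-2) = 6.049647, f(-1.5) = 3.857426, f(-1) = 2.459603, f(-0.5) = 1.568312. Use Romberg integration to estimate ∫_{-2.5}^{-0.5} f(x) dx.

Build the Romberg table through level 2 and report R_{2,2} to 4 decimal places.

8.7995

R_{0,0} (trapezoid, 1 panel, h=2.0000): 11.056048
R_{1,0} (trapezoid, 2 panels, h=1.0000): 9.385450
R_{2,0} (trapezoid, 4 panels, h=0.5000): 8.947350
R_{1,1} = 9.385450 + (9.385450 − 11.056048)/3 = 8.828584
R_{2,1} = 8.947350 + (8.947350 − 9.385450)/3 = 8.801317
R_{2,2} = 8.801317 + (8.801317 − 8.828584)/15 = 8.799499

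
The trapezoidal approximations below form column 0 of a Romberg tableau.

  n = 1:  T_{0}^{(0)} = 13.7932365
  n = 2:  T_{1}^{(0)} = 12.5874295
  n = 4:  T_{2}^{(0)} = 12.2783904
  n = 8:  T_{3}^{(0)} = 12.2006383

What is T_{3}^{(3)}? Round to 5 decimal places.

12.17468

Richardson extrapolation on the trapezoidal column (denominator 4−1=3):
T_{1}^{(1)} = 12.5874295 + (12.5874295 − 13.7932365)/3 = 12.1854938
T_{2}^{(1)} = 12.2783904 + (12.2783904 − 12.5874295)/3 = 12.1753774
T_{3}^{(1)} = 12.2006383 + (12.2006383 − 12.2783904)/3 = 12.1747209
T_{2}^{(2)} = (16·12.1753774 − 12.1854938) / 15 = 12.1747030
T_{3}^{(2)} = 12.1747209 + (12.1747209 − 12.1753774)/15 = 12.1746771
T_{3}^{(3)} = (64·12.1746771 − 12.1747030) / 63 = 12.1746767
(Column j=1 coincides with Simpson's rule on the same nodes.)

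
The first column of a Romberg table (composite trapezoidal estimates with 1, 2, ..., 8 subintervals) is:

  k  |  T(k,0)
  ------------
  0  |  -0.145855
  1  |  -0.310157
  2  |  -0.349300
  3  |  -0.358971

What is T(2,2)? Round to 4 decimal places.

Richardson extrapolation on the trapezoidal column (denominator 4−1=3):
T(1,1) = (4·(-0.310157) − (-0.145855)) / 3 = -0.364924
T(2,1) = -0.349300 + (-0.349300 − (-0.310157))/3 = -0.362348
T(2,2) = (16·(-0.362348) − (-0.364924)) / 15 = -0.362176

-0.3622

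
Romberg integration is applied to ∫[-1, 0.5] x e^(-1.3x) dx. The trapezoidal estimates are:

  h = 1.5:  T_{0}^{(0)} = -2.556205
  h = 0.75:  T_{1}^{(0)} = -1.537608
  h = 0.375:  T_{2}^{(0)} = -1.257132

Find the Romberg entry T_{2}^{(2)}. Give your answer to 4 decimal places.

-1.1613

T_{1}^{(1)} = (4·(-1.537608) − (-2.556205)) / 3 = -1.198076
T_{2}^{(1)} = -1.257132 + (-1.257132 − (-1.537608))/3 = -1.163640
T_{2}^{(2)} = (16·(-1.163640) − (-1.198076)) / 15 = -1.161344
(Column j=1 coincides with Simpson's rule on the same nodes.)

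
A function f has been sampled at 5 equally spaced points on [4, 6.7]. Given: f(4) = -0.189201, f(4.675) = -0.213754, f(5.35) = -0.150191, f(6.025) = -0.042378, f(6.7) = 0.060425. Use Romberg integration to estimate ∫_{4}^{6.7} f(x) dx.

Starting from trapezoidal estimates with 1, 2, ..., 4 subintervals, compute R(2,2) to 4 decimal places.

R(0,0) (trapezoid, 1 panel, h=2.7000): -0.173848
R(1,0) (trapezoid, 2 panels, h=1.3500): -0.289682
R(2,0) (trapezoid, 4 panels, h=0.6750): -0.317730
R(1,1) = -0.289682 + (-0.289682 − (-0.173848))/3 = -0.328293
R(2,1) = -0.317730 + (-0.317730 − (-0.289682))/3 = -0.327079
R(2,2) = -0.327079 + (-0.327079 − (-0.328293))/15 = -0.326998

-0.3270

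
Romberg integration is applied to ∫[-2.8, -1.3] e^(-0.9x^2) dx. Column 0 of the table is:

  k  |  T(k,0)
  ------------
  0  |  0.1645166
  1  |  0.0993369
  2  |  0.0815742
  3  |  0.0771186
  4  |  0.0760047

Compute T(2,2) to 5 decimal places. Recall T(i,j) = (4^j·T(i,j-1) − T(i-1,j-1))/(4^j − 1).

0.07552

Richardson extrapolation on the trapezoidal column (denominator 4−1=3):
T(1,1) = 0.0993369 + (0.0993369 − 0.1645166)/3 = 0.0776103
T(2,1) = 0.0815742 + (0.0815742 − 0.0993369)/3 = 0.0756533
T(2,2) = (16·0.0756533 − 0.0776103) / 15 = 0.0755228
(Column j=1 coincides with Simpson's rule on the same nodes.)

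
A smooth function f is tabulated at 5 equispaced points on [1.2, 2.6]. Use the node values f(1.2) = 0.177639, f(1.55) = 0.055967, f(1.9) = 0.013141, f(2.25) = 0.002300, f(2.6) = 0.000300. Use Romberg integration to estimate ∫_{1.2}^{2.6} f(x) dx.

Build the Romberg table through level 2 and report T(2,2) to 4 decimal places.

0.0508

T(0,0) (trapezoid, 1 panel, h=1.4000): 0.124557
T(1,0) (trapezoid, 2 panels, h=0.7000): 0.071477
T(2,0) (trapezoid, 4 panels, h=0.3500): 0.056132
T(1,1) = 0.071477 + (0.071477 − 0.124557)/3 = 0.053784
T(2,1) = 0.056132 + (0.056132 − 0.071477)/3 = 0.051017
T(2,2) = 0.051017 + (0.051017 − 0.053784)/15 = 0.050833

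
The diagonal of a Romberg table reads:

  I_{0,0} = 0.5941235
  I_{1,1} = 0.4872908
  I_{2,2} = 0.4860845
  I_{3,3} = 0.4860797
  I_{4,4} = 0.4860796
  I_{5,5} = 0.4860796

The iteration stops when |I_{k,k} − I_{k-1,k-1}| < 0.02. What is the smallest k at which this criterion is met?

|I_{1,1} − I_{0,0}| = 0.1068327 ≥ 0.02
|I_{2,2} − I_{1,1}| = 0.0012063 < 0.02

k = 2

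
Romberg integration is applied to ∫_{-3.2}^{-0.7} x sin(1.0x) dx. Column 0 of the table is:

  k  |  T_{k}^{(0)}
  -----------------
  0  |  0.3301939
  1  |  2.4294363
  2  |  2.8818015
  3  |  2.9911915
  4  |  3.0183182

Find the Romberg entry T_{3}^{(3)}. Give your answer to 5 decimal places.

Richardson extrapolation on the trapezoidal column (denominator 4−1=3):
T_{1}^{(1)} = (4·2.4294363 − 0.3301939) / 3 = 3.1291838
T_{2}^{(1)} = 2.8818015 + (2.8818015 − 2.4294363)/3 = 3.0325899
T_{3}^{(1)} = (4·2.9911915 − 2.8818015) / 3 = 3.0276548
T_{2}^{(2)} = 3.0325899 + (3.0325899 − 3.1291838)/15 = 3.0261503
T_{3}^{(2)} = 3.0276548 + (3.0276548 − 3.0325899)/15 = 3.0273258
T_{3}^{(3)} = 3.0273258 + (3.0273258 − 3.0261503)/63 = 3.0273445

3.02734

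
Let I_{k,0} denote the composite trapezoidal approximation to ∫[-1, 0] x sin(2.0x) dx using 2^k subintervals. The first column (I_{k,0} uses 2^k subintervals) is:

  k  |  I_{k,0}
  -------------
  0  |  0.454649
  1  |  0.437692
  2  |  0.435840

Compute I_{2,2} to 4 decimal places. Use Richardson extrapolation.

Richardson extrapolation on the trapezoidal column (denominator 4−1=3):
I_{1,1} = (4·0.437692 − 0.454649) / 3 = 0.432040
I_{2,1} = 0.435840 + (0.435840 − 0.437692)/3 = 0.435223
I_{2,2} = 0.435223 + (0.435223 − 0.432040)/15 = 0.435435

0.4354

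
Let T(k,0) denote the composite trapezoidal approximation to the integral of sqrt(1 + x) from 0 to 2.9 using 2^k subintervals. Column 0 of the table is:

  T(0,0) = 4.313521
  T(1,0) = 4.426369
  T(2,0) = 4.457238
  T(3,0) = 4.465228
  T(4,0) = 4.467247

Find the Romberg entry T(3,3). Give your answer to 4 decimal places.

4.4679

Richardson extrapolation on the trapezoidal column (denominator 4−1=3):
T(1,1) = 4.426369 + (4.426369 − 4.313521)/3 = 4.463985
T(2,1) = 4.457238 + (4.457238 − 4.426369)/3 = 4.467528
T(3,1) = 4.465228 + (4.465228 − 4.457238)/3 = 4.467891
T(2,2) = 4.467528 + (4.467528 − 4.463985)/15 = 4.467764
T(3,2) = (16·4.467891 − 4.467528) / 15 = 4.467915
T(3,3) = 4.467915 + (4.467915 − 4.467764)/63 = 4.467917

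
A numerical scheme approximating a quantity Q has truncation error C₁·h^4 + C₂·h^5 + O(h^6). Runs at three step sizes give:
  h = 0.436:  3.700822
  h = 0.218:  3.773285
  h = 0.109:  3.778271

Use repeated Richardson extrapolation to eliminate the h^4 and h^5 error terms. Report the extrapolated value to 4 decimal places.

First eliminate the h^4 term (factor 2^4 = 16):
  B₁ = (16·3.773285 − 3.700822)/15 = 3.778116
  B₂ = (16·3.778271 − 3.773285)/15 = 3.778603
Then eliminate the h^5 term (factor 2^5 = 32):
  (32·3.778603 − 3.778116)/31 = 3.778619

3.7786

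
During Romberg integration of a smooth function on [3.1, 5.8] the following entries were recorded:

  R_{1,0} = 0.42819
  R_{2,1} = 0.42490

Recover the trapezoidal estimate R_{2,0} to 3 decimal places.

From R_{2,1} = (4·R_{2,0} − R_{1,0})/3, solve for R_{2,0}:
4·R_{2,0} = 3·0.42490 + 0.42819 = 1.70289
R_{2,0} = 0.42572

0.426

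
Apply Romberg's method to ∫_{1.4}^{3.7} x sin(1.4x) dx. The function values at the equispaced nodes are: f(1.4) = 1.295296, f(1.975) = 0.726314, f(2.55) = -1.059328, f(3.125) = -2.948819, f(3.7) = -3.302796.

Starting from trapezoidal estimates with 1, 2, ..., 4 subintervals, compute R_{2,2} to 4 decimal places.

-2.5015

R_{0,0} (trapezoid, 1 panel, h=2.3000): -2.308625
R_{1,0} (trapezoid, 2 panels, h=1.1500): -2.372540
R_{2,0} (trapezoid, 4 panels, h=0.5750): -2.464210
R_{1,1} = -2.372540 + (-2.372540 − (-2.308625))/3 = -2.393845
R_{2,1} = -2.464210 + (-2.464210 − (-2.372540))/3 = -2.494767
R_{2,2} = -2.494767 + (-2.494767 − (-2.393845))/15 = -2.501495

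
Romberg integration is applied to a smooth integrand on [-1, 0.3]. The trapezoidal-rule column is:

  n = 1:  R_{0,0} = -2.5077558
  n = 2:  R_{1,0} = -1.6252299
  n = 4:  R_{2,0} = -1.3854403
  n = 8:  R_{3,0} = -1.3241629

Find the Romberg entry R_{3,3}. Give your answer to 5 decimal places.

R_{1,1} = -1.6252299 + (-1.6252299 − (-2.5077558))/3 = -1.3310546
R_{2,1} = -1.3854403 + (-1.3854403 − (-1.6252299))/3 = -1.3055104
R_{3,1} = -1.3241629 + (-1.3241629 − (-1.3854403))/3 = -1.3037371
R_{2,2} = -1.3055104 + (-1.3055104 − (-1.3310546))/15 = -1.3038075
R_{3,2} = -1.3037371 + (-1.3037371 − (-1.3055104))/15 = -1.3036189
R_{3,3} = (64·(-1.3036189) − (-1.3038075)) / 63 = -1.3036159

-1.30362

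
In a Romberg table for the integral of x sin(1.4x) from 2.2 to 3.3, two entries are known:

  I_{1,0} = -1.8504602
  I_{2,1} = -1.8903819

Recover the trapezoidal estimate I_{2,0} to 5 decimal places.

-1.88040

From I_{2,1} = (4·I_{2,0} − I_{1,0})/3, solve for I_{2,0}:
4·I_{2,0} = 3·(-1.8903819) + (-1.8504602) = -7.5216059
I_{2,0} = -1.8804015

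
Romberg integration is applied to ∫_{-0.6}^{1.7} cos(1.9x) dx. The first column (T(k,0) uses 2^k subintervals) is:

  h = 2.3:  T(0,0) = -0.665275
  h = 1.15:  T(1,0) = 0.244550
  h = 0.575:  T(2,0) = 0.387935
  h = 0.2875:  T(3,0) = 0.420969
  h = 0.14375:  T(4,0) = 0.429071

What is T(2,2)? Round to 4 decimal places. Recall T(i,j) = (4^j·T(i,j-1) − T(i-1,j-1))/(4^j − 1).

0.4283

Richardson extrapolation on the trapezoidal column (denominator 4−1=3):
T(1,1) = (4·0.244550 − (-0.665275)) / 3 = 0.547825
T(2,1) = 0.387935 + (0.387935 − 0.244550)/3 = 0.435730
T(2,2) = (16·0.435730 − 0.547825) / 15 = 0.428257
(Column j=1 coincides with Simpson's rule on the same nodes.)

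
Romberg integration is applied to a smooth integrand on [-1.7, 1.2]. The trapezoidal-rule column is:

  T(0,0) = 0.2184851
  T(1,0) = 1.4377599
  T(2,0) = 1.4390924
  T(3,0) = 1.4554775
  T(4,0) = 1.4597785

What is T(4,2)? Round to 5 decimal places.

Richardson extrapolation on the trapezoidal column (denominator 4−1=3):
T(3,1) = (4·1.4554775 − 1.4390924) / 3 = 1.4609392
T(4,1) = (4·1.4597785 − 1.4554775) / 3 = 1.4612122
T(4,2) = 1.4612122 + (1.4612122 − 1.4609392)/15 = 1.4612304

1.46123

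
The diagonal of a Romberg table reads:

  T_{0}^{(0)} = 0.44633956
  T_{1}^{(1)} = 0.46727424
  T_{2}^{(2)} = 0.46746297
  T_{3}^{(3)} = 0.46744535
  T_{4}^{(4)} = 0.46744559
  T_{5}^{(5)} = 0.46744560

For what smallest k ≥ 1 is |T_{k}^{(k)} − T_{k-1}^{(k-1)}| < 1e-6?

k = 4

|T_{1}^{(1)} − T_{0}^{(0)}| = 0.02093468 ≥ 1e-6
|T_{2}^{(2)} − T_{1}^{(1)}| = 0.00018873 ≥ 1e-6
|T_{3}^{(3)} − T_{2}^{(2)}| = 0.00001762 ≥ 1e-6
|T_{4}^{(4)} − T_{3}^{(3)}| = 0.00000024 < 1e-6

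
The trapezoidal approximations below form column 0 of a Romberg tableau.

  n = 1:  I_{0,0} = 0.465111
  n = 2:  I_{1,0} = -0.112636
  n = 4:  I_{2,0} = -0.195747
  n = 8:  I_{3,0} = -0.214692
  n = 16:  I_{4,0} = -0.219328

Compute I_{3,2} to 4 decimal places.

-0.2208

I_{2,1} = (4·(-0.195747) − (-0.112636)) / 3 = -0.223451
I_{3,1} = (4·(-0.214692) − (-0.195747)) / 3 = -0.221007
I_{3,2} = -0.221007 + (-0.221007 − (-0.223451))/15 = -0.220844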